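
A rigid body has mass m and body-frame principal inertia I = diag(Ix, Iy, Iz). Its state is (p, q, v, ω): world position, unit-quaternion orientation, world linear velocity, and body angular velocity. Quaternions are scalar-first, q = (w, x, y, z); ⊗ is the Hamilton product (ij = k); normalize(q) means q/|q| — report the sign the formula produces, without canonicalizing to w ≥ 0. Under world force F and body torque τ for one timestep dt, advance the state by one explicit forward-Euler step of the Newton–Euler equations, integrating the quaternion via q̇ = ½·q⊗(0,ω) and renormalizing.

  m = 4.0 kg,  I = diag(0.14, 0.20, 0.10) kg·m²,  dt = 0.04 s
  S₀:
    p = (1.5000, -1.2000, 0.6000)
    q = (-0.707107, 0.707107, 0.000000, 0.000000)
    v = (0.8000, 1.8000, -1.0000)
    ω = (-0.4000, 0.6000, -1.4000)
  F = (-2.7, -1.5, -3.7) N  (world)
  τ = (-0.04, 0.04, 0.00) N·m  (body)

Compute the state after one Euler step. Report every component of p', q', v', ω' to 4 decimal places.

ω×(Iω) gyroscopic = (0.0840, 0.0224, -0.0144)
angular accel α = (-0.8857, 0.0880, 0.1440)
ω' = ω + α·dt = (-0.4354, 0.6035, -1.3942)
2q̇ = q⊗(0,ω) = (0.2828428, 0.2828428, 0.5656856, 1.4142140)
updated quaternion q' = (-0.7011, 0.7124, 0.0113, 0.0283)
p + v·dt = (1.5320, -1.1280, 0.5600)
new velocity v' = (0.7730, 1.7850, -1.0370)

p' = (1.5320, -1.1280, 0.5600)
q' = (-0.7011, 0.7124, 0.0113, 0.0283)
v' = (0.7730, 1.7850, -1.0370)
ω' = (-0.4354, 0.6035, -1.3942)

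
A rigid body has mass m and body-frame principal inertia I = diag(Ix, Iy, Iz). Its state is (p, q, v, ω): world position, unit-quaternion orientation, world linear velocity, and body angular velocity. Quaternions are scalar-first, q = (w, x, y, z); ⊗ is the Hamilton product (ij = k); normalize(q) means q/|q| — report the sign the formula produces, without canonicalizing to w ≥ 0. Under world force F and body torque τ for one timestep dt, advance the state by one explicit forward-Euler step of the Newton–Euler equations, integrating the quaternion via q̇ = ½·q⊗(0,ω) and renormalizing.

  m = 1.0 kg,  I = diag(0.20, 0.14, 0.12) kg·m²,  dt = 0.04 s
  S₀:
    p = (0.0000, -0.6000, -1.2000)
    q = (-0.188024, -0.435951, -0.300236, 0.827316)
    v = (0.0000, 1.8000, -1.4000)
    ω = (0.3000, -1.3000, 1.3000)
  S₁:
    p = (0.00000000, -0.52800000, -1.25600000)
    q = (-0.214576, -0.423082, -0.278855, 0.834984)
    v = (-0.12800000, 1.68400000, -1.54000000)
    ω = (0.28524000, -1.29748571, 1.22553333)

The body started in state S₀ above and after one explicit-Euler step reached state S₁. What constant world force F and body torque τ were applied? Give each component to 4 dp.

F = (-3.2000, -2.9000, -3.5000)
τ = (-0.0400, 0.0400, -0.2000)

Δω = ω₁−ω₀ = (-0.01476000, 0.00251429, -0.07446667)
I·α + gyro = (-0.0400, 0.0400, -0.2000)
velocity change Δv = (-0.12800000, -0.11600000, -0.14000000)
applied force F = (-3.2000, -2.9000, -3.5000)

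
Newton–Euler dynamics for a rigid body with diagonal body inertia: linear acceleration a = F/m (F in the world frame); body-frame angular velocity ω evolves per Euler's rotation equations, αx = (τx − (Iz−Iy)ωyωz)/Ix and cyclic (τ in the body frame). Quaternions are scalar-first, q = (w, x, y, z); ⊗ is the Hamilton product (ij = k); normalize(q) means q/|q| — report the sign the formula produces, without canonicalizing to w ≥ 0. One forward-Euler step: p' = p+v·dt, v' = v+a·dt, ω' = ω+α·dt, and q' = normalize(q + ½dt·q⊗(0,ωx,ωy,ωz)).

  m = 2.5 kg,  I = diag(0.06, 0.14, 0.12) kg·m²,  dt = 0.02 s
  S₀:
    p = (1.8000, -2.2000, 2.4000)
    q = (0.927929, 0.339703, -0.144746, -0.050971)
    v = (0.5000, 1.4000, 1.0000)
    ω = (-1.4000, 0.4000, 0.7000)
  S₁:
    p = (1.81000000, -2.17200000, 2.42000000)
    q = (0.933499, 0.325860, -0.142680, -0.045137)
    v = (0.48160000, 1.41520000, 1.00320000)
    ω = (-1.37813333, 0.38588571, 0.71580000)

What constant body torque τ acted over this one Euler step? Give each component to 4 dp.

rate change Δω = (0.02186667, -0.01411429, 0.01580000)
τ = I·(Δω/dt) + ω₀×(Iω₀) = (0.0600, -0.0400, 0.0500)

τ = (0.0600, -0.0400, 0.0500)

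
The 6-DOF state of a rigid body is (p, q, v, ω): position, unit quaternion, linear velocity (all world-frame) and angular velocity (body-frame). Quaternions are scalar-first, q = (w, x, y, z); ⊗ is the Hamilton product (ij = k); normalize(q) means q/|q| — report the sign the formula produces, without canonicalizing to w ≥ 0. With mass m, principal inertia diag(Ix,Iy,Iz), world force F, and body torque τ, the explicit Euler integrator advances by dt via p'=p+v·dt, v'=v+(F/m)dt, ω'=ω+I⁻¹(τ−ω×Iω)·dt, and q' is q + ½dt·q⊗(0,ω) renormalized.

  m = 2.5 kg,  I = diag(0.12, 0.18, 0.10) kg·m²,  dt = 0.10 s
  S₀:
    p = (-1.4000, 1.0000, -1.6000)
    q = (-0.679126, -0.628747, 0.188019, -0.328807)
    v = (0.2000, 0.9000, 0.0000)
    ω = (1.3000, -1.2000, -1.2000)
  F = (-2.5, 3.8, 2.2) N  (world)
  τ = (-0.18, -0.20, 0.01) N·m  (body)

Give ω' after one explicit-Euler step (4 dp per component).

ω' = (1.2460, -1.2938, -1.0964)

precession coupling ω×(Iω) = (-0.1152, -0.0312, -0.0936)
angular accel α = (-0.5400, -0.9378, 1.0360)
ω' = ω + α·dt = (1.2460, -1.2938, -1.0964)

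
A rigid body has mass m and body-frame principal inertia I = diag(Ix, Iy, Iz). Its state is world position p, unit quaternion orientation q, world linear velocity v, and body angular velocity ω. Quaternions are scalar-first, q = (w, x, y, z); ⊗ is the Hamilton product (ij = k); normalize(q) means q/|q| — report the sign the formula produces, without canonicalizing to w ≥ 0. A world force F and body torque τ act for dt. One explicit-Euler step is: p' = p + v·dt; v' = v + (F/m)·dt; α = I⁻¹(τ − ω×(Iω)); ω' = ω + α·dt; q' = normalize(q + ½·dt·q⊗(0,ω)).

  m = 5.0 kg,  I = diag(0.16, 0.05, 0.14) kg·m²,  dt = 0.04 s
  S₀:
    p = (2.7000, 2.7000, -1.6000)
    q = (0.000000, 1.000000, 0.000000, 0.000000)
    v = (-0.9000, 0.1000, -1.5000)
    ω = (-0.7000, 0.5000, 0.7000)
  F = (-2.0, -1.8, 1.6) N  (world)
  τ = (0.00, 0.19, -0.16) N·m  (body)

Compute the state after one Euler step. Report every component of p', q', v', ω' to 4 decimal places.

p' = (2.6640, 2.7040, -1.6600)
q' = (0.0140, 0.9998, -0.0140, 0.0100)
v' = (-0.9160, 0.0856, -1.4872)
ω' = (-0.7079, 0.6598, 0.6433)

a = F/m = (-0.4000, -0.3600, 0.3200)
p' = p + v·dt = (2.6640, 2.7040, -1.6600)
new velocity v' = (-0.9160, 0.0856, -1.4872)
(τ − ω×Iω)/I = (-0.1969, 3.9960, -1.4179)
ω' = ω + α·dt = (-0.7079, 0.6598, 0.6433)
2q̇ = q⊗(0,ω) = (0.7000000, 0.0000000, -0.7000000, 0.5000000)
q' = normalize(q + ½dt·q⊗(0,ω)) = (0.0140, 0.9998, -0.0140, 0.0100)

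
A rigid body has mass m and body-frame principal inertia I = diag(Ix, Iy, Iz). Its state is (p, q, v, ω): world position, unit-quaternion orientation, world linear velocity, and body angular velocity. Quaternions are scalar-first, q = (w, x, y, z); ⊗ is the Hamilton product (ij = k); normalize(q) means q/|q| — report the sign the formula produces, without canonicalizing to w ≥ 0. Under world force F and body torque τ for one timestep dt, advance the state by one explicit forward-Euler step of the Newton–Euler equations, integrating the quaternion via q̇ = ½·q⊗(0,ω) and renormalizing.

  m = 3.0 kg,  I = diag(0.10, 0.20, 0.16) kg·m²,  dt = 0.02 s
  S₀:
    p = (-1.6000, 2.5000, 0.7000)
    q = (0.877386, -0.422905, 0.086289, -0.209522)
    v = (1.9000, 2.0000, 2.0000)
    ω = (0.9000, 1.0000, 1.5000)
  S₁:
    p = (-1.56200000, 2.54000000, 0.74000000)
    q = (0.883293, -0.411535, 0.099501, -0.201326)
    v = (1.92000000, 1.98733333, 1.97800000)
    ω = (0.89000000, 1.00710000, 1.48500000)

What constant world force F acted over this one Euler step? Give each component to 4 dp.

F = (3.0000, -1.9000, -3.3000)

v₁ − v₀ = (0.02000000, -0.01266667, -0.02200000)
F = m·Δv/dt = (3.0000, -1.9000, -3.3000)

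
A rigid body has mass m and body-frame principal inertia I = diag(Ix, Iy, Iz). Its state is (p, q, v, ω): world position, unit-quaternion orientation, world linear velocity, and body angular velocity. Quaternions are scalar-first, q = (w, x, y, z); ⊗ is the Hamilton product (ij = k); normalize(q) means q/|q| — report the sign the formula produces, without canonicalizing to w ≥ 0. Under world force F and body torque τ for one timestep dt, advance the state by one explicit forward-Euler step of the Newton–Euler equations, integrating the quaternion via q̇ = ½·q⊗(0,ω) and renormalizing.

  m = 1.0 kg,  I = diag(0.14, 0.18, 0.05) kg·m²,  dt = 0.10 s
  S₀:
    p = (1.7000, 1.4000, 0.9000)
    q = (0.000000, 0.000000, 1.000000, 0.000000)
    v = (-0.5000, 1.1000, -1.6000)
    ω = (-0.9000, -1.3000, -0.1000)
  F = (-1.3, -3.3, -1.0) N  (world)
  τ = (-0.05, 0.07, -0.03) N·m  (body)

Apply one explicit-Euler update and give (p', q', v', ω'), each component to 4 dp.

p' = (1.6500, 1.5100, 0.7400)
q' = (0.0648, -0.0050, 0.9969, 0.0449)
v' = (-0.6300, 0.7700, -1.7000)
ω' = (-0.9236, -1.2656, -0.2536)

gyro term ω×Iω = (-0.0169, 0.0081, 0.0468)
angular accel α = (-0.2364, 0.3439, -1.5360)
ω' = ω + α·dt = (-0.9236, -1.2656, -0.2536)
q⊗(0,ω) = (1.3000000, -0.1000000, 0.0000000, 0.9000000)
q' = normalize(q + ½dt·q⊗(0,ω)) = (0.0648, -0.0050, 0.9969, 0.0449)
a = F/m = (-1.3000, -3.3000, -1.0000)
new position p' = (1.6500, 1.5100, 0.7400)
v + (F/m)dt = (-0.6300, 0.7700, -1.7000)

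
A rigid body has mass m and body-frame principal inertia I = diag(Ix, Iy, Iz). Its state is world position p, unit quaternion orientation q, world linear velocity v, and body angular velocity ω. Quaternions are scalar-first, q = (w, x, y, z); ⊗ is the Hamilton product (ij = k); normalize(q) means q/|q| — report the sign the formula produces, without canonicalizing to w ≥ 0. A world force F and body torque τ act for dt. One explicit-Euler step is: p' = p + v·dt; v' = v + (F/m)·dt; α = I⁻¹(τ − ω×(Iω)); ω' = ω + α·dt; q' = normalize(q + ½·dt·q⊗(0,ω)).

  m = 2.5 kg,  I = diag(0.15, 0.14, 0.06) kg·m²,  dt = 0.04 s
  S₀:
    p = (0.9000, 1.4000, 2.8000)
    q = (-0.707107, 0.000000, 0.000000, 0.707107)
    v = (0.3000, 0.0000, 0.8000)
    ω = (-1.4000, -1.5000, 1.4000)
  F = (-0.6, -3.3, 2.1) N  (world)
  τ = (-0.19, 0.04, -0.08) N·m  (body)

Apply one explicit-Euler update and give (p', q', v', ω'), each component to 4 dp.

p' = (0.9120, 1.4000, 2.8320)
q' = (-0.7260, 0.0410, 0.0014, 0.6865)
v' = (0.2904, -0.0528, 0.8336)
ω' = (-1.4955, -1.4382, 1.3607)

ω×(Iω) gyroscopic = (0.1680, -0.1764, -0.0210)
(τ − ω×Iω)/I = (-2.3867, 1.5457, -0.9833)
ω + α·dt = (-1.4955, -1.4382, 1.3607)
Hamilton product q⊗(0,ω) = (-0.9899498, 2.0506103, 0.0707107, -0.9899498)
q' = normalize(q + ½dt·q⊗(0,ω)) = (-0.7260, 0.0410, 0.0014, 0.6865)
a = (-0.2400, -1.3200, 0.8400)
new position p' = (0.9120, 1.4000, 2.8320)
v' = v + a·dt = (0.2904, -0.0528, 0.8336)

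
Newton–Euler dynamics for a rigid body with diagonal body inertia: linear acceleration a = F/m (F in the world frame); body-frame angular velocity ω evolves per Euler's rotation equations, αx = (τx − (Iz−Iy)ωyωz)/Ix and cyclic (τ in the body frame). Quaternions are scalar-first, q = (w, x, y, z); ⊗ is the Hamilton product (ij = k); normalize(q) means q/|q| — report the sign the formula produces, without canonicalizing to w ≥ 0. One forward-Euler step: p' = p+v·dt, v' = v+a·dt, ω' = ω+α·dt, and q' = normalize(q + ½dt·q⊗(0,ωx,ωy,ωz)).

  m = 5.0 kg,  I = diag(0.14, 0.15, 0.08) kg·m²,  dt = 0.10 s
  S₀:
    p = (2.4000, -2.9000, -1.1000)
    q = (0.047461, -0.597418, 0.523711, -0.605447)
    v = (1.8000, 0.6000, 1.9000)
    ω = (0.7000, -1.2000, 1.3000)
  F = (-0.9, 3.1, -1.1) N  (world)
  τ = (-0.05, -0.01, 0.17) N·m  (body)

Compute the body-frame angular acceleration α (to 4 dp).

precession coupling ω×(Iω) = (0.1092, 0.0546, -0.0084)
α = I⁻¹(τ − ω×Iω) = (-1.1371, -0.4307, 2.2300)

α = (-1.1371, -0.4307, 2.2300)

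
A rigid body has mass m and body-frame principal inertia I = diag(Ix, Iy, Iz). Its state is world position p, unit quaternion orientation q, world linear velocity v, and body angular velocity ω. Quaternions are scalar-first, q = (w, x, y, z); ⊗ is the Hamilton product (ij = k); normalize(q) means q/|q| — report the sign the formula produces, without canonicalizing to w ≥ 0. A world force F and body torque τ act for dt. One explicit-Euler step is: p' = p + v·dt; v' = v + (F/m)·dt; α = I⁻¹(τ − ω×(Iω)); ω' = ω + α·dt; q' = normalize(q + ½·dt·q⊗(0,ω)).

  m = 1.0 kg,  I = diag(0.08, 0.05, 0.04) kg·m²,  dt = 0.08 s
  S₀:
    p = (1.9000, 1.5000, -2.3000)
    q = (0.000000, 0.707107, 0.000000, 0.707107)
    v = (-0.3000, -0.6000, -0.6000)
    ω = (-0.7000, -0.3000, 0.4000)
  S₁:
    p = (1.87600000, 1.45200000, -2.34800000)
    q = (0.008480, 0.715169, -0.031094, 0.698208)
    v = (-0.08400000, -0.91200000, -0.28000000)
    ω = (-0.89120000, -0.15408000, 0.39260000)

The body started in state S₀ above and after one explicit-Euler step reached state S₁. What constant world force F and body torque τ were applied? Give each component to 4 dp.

v₁ − v₀ = (0.21600000, -0.31200000, 0.32000000)
F = m·Δv/dt = (2.7000, -3.9000, 4.0000)
rate change Δω = (-0.19120000, 0.14592000, -0.00740000)
ω₀×(Iω₀) = (0.0012, -0.0112, -0.0063)
I·α + gyro = (-0.1900, 0.0800, -0.0100)

F = (2.7000, -3.9000, 4.0000)
τ = (-0.1900, 0.0800, -0.0100)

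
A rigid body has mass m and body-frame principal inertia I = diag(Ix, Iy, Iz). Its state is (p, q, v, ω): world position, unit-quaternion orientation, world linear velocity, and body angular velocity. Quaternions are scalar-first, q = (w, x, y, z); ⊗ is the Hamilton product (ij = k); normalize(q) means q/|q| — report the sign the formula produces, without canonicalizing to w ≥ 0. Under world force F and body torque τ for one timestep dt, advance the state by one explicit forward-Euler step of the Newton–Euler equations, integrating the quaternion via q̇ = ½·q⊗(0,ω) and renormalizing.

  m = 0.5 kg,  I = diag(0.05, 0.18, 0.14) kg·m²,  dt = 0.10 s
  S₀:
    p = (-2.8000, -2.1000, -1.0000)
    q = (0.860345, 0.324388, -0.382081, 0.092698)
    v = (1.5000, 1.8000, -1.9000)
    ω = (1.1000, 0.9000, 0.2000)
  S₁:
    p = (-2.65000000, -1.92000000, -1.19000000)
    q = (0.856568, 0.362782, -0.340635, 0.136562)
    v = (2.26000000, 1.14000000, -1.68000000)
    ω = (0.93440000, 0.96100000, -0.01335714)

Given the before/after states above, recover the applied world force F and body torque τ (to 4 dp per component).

F = (3.8000, -3.3000, 1.1000)
τ = (-0.0900, 0.0900, -0.1700)

rate change Δω = (-0.16560000, 0.06100000, -0.21335714)
ω₀×(Iω₀) = (-0.0072, -0.0198, 0.1287)
applied torque τ = (-0.0900, 0.0900, -0.1700)
Δv = v₁−v₀ = (0.76000000, -0.66000000, 0.22000000)
F = m·Δv/dt = (3.8000, -3.3000, 1.1000)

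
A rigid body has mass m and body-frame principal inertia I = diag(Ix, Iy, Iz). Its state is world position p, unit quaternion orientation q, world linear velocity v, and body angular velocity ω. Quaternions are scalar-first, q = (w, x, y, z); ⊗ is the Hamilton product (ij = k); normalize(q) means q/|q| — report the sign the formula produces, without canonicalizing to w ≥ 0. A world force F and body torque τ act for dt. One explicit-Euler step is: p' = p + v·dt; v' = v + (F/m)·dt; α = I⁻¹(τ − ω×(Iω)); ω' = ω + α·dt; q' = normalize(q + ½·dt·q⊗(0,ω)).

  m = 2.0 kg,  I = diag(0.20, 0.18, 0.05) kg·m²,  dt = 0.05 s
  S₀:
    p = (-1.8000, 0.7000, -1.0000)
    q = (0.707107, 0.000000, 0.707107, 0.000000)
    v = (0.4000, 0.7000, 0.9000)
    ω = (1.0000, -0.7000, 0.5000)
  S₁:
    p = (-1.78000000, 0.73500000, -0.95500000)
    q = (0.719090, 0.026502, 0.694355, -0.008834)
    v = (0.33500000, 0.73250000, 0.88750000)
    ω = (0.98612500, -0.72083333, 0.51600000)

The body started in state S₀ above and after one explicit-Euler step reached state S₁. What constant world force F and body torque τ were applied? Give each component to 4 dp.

Δv = v₁−v₀ = (-0.06500000, 0.03250000, -0.01250000)
F = m·Δv/dt = (-2.6000, 1.3000, -0.5000)
Δω = ω₁−ω₀ = (-0.01387500, -0.02083333, 0.01600000)
precession coupling = (0.0455, 0.0750, 0.0140)
I·α + gyro = (-0.0100, 0.0000, 0.0300)

F = (-2.6000, 1.3000, -0.5000)
τ = (-0.0100, 0.0000, 0.0300)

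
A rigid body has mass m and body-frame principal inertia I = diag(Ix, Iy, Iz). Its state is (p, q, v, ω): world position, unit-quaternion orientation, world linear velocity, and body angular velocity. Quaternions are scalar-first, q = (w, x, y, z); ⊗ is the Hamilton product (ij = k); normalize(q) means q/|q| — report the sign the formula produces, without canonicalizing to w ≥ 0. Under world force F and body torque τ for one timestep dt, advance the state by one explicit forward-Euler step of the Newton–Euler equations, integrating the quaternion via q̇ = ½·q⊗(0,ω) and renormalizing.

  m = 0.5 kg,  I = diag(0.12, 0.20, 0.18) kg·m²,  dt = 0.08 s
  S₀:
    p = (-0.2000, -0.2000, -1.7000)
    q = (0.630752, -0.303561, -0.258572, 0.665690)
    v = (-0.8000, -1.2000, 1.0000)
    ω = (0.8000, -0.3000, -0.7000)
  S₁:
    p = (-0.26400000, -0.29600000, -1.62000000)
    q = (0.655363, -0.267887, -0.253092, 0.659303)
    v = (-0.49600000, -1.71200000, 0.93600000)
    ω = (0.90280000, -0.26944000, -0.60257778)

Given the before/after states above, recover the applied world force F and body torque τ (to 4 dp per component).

v₁ − v₀ = (0.30400000, -0.51200000, -0.06400000)
F = m·Δv/dt = (1.9000, -3.2000, -0.4000)
rate change Δω = (0.10280000, 0.03056000, 0.09742222)
gyro term ω₀×Iω₀ = (-0.0042, 0.0336, -0.0192)
applied torque τ = (0.1500, 0.1100, 0.2000)

F = (1.9000, -3.2000, -0.4000)
τ = (0.1500, 0.1100, 0.2000)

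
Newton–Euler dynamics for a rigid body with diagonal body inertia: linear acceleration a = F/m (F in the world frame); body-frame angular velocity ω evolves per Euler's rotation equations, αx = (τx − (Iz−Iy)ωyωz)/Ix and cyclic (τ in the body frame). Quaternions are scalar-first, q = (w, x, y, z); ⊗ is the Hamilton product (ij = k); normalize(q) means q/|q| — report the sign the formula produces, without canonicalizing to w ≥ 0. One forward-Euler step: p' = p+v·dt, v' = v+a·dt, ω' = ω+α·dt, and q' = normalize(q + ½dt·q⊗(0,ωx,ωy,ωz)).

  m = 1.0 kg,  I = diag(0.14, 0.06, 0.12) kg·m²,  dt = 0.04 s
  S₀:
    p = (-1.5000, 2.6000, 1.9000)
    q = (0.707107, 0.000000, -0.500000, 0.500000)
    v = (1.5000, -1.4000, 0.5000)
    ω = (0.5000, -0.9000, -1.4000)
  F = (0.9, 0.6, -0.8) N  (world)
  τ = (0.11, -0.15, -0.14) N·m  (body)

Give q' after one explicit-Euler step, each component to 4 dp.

q' = (0.7117, 0.0301, -0.5074, 0.4849)

2q̇ = q⊗(0,ω) = (0.2500000, 1.5035535, -0.3863963, -0.7399498)
updated quaternion q' = (0.7117, 0.0301, -0.5074, 0.4849)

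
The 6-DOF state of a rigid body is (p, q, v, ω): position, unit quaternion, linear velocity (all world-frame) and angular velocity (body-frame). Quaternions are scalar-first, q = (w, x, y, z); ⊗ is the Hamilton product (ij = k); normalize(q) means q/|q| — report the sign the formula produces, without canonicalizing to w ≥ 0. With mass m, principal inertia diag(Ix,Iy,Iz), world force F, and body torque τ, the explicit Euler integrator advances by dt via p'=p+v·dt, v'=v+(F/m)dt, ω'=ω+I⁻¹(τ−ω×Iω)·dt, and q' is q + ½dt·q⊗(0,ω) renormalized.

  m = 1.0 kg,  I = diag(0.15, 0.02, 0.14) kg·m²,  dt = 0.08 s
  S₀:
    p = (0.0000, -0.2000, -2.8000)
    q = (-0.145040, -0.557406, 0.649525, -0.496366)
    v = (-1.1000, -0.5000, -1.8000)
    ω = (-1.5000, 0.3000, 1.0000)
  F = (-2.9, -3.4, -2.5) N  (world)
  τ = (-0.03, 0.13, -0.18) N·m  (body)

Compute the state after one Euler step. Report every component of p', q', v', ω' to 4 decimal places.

new position p' = (-0.0880, -0.2400, -2.9440)
new velocity v' = (-1.3320, -0.7720, -2.0000)
precession coupling ω×(Iω) = (0.0360, -0.0150, 0.0585)
angular accel α = (-0.4400, 7.2500, -1.7036)
new body rate ω' = (-1.5352, 0.8800, 0.8637)
q⊗(0,ω) = (-0.5346005, 1.0159948, 1.2584430, 0.6620257)
updated quaternion q' = (-0.1660, -0.5154, 0.6980, -0.4686)

p' = (-0.0880, -0.2400, -2.9440)
q' = (-0.1660, -0.5154, 0.6980, -0.4686)
v' = (-1.3320, -0.7720, -2.0000)
ω' = (-1.5352, 0.8800, 0.8637)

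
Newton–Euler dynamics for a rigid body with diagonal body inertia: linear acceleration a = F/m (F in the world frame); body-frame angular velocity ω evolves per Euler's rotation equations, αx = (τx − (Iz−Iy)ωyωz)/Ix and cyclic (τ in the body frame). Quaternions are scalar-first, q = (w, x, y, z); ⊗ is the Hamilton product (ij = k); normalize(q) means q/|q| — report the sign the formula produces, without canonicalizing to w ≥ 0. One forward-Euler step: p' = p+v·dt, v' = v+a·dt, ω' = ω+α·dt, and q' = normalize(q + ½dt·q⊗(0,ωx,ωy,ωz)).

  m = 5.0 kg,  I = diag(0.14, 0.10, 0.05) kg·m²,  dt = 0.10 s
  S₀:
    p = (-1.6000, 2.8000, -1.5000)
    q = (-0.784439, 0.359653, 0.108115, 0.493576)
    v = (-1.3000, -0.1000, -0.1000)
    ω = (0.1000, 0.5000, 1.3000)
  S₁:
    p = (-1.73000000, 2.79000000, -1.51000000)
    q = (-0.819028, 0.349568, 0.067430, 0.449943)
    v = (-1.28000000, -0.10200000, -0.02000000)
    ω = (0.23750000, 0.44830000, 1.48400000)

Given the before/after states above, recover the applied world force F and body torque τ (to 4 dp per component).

F = (1.0000, -0.1000, 4.0000)
τ = (0.1600, -0.0400, 0.0900)

v₁ − v₀ = (0.02000000, -0.00200000, 0.08000000)
m·(v₁−v₀)/dt = (1.0000, -0.1000, 4.0000)
ω₁ − ω₀ = (0.13750000, -0.05170000, 0.18400000)
ω₀×(Iω₀) = (-0.0325, 0.0117, -0.0020)
τ = I·(Δω/dt) + ω₀×(Iω₀) = (0.1600, -0.0400, 0.0900)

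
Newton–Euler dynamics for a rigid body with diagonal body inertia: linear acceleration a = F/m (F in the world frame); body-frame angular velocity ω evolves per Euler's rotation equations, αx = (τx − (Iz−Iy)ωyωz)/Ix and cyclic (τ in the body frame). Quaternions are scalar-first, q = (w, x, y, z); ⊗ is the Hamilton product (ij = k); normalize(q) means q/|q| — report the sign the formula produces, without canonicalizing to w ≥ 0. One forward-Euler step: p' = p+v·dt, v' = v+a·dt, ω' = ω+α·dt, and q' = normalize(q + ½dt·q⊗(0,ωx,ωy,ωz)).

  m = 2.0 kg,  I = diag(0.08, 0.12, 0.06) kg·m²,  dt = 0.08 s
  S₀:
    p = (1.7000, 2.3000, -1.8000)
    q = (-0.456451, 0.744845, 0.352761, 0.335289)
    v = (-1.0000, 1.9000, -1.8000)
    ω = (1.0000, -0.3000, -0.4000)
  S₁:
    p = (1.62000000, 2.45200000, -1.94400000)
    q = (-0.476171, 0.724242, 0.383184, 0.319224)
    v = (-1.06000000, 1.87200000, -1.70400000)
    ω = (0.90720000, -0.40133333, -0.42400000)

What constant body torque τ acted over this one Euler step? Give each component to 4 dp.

τ = (-0.1000, -0.1600, -0.0300)

ω₁ − ω₀ = (-0.09280000, -0.10133333, -0.02400000)
gyro term ω₀×Iω₀ = (-0.0072, -0.0080, -0.0120)
I·α + gyro = (-0.1000, -0.1600, -0.0300)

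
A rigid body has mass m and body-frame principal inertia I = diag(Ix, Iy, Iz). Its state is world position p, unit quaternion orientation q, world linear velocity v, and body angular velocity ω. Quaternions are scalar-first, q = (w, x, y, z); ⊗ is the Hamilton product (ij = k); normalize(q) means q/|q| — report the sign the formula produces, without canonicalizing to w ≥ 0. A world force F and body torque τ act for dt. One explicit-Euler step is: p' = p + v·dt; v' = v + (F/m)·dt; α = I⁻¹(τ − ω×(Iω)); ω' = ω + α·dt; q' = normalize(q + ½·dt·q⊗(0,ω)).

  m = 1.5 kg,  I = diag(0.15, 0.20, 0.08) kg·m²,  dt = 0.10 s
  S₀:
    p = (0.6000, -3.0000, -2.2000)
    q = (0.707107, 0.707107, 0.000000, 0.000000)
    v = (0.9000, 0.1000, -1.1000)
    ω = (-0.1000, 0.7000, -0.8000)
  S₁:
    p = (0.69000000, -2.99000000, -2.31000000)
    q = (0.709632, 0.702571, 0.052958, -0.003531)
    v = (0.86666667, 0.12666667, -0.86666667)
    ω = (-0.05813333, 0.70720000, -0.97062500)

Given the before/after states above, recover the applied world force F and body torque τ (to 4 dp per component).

F = (-0.5000, 0.4000, 3.5000)
τ = (0.1300, 0.0200, -0.1400)

velocity change Δv = (-0.03333333, 0.02666667, 0.23333333)
F = m·Δv/dt = (-0.5000, 0.4000, 3.5000)
Δω = ω₁−ω₀ = (0.04186667, 0.00720000, -0.17062500)
τ = I·(Δω/dt) + ω₀×(Iω₀) = (0.1300, 0.0200, -0.1400)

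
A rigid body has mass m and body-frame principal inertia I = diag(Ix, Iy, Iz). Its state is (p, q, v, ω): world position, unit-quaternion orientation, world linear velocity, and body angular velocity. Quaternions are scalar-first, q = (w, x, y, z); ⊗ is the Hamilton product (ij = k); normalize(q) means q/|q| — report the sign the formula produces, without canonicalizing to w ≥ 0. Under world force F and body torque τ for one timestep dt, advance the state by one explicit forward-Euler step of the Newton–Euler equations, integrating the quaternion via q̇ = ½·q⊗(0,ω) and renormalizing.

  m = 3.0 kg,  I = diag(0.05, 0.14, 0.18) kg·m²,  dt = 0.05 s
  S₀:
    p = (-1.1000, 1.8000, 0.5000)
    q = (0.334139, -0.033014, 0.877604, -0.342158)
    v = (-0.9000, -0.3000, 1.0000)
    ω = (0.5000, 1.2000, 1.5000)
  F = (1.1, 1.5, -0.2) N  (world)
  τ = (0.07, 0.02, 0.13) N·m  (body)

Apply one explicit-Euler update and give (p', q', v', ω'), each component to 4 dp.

p' = (-1.1450, 1.7850, 0.5500)
q' = (0.3207, 0.0143, 0.8835, -0.3412)
v' = (-0.8817, -0.2750, 0.9967)
ω' = (0.4980, 1.2420, 1.5211)

a = F/m = (0.3667, 0.5000, -0.0667)
p' = p + v·dt = (-1.1450, 1.7850, 0.5500)
v' = v + a·dt = (-0.8817, -0.2750, 0.9967)
gyro term ω×Iω = (0.0720, -0.0975, 0.0540)
(τ − ω×Iω)/I = (-0.0400, 0.8393, 0.4222)
ω + α·dt = (0.4980, 1.2420, 1.5211)
Hamilton product q⊗(0,ω) = (-0.5233808, 1.8940651, 0.2794088, 0.0227897)
q' = normalize(q + ½dt·q⊗(0,ω)) = (0.3207, 0.0143, 0.8835, -0.3412)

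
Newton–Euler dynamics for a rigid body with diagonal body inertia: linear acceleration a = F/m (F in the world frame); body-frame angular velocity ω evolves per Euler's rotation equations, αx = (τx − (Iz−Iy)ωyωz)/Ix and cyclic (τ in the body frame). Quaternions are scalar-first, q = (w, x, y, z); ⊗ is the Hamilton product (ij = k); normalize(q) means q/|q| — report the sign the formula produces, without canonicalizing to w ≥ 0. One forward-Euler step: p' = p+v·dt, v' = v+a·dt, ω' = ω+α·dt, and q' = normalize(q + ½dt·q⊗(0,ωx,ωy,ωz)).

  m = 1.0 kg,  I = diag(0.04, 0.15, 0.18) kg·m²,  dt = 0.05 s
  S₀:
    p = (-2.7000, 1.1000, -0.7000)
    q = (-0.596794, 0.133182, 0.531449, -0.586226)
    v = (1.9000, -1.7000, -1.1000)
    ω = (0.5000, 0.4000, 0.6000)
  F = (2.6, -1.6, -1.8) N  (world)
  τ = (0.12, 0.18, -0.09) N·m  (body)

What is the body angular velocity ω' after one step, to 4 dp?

gyro term ω×Iω = (0.0072, -0.0420, 0.0220)
angular accel α = (2.8200, 1.4800, -0.6222)
new body rate ω' = (0.6410, 0.4740, 0.5689)

ω' = (0.6410, 0.4740, 0.5689)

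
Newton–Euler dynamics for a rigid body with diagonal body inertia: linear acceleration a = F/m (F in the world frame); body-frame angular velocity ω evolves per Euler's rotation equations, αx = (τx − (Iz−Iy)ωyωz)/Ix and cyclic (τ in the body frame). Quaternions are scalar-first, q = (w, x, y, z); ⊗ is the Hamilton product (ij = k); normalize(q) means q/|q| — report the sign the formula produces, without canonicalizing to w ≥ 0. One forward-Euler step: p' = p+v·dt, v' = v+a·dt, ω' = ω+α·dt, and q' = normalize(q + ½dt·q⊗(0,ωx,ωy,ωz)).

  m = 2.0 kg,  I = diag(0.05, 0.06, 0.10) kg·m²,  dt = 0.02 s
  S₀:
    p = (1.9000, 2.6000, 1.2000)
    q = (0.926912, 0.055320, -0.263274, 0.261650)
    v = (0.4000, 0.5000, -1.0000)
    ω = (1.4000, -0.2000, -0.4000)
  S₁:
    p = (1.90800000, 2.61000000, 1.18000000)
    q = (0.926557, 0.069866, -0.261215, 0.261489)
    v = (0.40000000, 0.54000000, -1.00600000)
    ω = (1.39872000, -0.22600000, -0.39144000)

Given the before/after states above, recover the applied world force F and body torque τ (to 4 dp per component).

F = (0.0000, 4.0000, -0.6000)
τ = (0.0000, -0.0500, 0.0400)

velocity change Δv = (0.00000000, 0.04000000, -0.00600000)
F = m·Δv/dt = (0.0000, 4.0000, -0.6000)
rate change Δω = (-0.00128000, -0.02600000, 0.00856000)
I·α + gyro = (0.0000, -0.0500, 0.0400)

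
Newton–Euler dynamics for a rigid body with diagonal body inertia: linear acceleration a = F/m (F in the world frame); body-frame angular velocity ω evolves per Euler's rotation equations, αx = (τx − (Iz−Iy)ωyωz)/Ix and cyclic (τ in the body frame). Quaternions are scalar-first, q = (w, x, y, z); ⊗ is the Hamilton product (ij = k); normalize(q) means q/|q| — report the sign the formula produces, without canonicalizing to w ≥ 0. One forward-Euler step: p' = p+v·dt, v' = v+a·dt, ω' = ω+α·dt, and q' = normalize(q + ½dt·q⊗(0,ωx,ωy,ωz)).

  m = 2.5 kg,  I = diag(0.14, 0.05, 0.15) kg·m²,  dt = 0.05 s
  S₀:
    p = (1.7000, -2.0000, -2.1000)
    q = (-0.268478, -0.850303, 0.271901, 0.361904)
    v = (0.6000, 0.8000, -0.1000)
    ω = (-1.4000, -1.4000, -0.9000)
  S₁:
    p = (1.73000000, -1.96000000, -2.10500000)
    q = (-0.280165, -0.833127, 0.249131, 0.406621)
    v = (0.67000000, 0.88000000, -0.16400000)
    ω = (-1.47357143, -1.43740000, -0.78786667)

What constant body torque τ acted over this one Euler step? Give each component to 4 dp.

ω₁ − ω₀ = (-0.07357143, -0.03740000, 0.11213333)
τ = I·(Δω/dt) + ω₀×(Iω₀) = (-0.0800, -0.0500, 0.1600)

τ = (-0.0800, -0.0500, 0.1600)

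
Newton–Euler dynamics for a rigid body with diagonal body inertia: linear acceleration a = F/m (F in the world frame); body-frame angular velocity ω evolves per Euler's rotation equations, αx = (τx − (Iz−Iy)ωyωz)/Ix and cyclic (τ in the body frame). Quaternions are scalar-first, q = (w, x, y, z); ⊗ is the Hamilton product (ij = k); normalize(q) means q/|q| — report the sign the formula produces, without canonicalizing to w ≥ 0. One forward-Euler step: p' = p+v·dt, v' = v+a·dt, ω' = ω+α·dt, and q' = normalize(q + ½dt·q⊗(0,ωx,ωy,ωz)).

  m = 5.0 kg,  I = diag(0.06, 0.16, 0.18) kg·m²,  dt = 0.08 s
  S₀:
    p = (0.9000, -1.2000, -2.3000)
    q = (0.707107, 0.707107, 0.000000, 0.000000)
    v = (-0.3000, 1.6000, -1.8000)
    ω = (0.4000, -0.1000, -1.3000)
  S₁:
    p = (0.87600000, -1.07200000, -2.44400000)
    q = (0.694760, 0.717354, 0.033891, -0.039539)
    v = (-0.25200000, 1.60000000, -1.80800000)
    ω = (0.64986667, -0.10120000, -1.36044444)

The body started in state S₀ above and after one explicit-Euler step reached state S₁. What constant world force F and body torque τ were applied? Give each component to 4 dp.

F = (3.0000, 0.0000, -0.5000)
τ = (0.1900, 0.0600, -0.1400)

rate change Δω = (0.24986667, -0.00120000, -0.06044444)
precession coupling = (0.0026, 0.0624, -0.0040)
applied torque τ = (0.1900, 0.0600, -0.1400)
velocity change Δv = (0.04800000, 0.00000000, -0.00800000)
applied force F = (3.0000, 0.0000, -0.5000)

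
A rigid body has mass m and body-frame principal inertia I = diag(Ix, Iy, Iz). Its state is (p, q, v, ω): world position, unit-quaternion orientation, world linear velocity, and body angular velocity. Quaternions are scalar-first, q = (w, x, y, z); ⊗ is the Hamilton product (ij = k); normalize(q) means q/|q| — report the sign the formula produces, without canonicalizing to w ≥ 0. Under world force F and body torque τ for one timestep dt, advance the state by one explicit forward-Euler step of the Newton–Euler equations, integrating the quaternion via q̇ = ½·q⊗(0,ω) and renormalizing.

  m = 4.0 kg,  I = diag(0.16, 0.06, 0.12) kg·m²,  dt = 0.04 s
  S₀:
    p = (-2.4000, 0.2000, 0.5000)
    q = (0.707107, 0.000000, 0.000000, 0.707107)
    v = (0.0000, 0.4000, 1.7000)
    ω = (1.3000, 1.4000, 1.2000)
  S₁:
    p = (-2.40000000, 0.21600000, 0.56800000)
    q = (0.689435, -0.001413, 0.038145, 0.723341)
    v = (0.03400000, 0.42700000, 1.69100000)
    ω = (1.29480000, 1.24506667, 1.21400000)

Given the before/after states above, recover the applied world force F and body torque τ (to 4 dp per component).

velocity change Δv = (0.03400000, 0.02700000, -0.00900000)
F = m·Δv/dt = (3.4000, 2.7000, -0.9000)
rate change Δω = (-0.00520000, -0.15493333, 0.01400000)
τ = I·(Δω/dt) + ω₀×(Iω₀) = (0.0800, -0.1700, -0.1400)

F = (3.4000, 2.7000, -0.9000)
τ = (0.0800, -0.1700, -0.1400)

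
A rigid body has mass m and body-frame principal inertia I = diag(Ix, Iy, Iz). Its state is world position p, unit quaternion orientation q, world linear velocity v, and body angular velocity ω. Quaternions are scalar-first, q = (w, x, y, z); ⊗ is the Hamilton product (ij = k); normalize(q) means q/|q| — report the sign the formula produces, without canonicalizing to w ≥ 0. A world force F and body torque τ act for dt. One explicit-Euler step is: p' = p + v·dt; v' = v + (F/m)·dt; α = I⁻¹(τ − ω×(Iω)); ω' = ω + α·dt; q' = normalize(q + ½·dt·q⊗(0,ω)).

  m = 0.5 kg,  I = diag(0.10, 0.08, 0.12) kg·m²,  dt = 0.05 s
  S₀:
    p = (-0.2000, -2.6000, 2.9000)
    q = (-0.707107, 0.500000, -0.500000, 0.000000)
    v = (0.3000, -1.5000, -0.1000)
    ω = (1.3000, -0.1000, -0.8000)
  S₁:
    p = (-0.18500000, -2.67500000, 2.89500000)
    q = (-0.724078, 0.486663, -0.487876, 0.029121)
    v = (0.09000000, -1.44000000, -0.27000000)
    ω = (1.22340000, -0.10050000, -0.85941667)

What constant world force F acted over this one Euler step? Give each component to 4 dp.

Δv = v₁−v₀ = (-0.21000000, 0.06000000, -0.17000000)
m·(v₁−v₀)/dt = (-2.1000, 0.6000, -1.7000)

F = (-2.1000, 0.6000, -1.7000)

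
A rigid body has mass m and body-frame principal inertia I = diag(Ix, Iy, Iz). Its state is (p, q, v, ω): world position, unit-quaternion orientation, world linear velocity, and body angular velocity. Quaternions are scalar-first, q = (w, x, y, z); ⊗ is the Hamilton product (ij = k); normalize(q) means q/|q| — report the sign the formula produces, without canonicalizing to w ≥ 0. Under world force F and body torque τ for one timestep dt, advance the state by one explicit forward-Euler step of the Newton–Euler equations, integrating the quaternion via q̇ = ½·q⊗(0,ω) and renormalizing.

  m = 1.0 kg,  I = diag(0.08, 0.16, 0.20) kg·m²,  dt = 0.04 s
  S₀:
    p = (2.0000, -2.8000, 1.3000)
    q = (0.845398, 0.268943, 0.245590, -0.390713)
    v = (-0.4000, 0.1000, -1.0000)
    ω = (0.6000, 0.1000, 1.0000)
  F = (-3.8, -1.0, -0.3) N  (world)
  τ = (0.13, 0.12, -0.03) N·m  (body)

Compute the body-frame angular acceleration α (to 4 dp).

gyro term ω×Iω = (0.0040, -0.0720, 0.0048)
angular accel α = (1.5750, 1.2000, -0.1740)

α = (1.5750, 1.2000, -0.1740)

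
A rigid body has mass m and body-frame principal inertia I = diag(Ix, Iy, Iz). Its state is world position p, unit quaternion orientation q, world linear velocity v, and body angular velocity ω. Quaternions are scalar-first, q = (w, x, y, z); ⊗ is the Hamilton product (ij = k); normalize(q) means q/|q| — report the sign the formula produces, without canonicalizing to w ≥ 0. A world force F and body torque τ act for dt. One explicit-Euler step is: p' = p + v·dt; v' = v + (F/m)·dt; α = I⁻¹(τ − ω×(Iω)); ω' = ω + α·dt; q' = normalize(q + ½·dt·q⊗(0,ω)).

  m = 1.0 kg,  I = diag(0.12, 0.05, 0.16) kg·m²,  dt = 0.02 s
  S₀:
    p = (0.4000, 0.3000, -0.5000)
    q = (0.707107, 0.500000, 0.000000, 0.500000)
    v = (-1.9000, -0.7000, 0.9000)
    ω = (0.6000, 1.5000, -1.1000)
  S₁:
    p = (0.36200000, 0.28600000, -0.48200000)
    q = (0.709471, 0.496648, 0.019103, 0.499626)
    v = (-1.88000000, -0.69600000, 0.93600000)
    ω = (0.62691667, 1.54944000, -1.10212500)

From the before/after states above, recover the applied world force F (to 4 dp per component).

F = (1.0000, 0.2000, 1.8000)

Δv = v₁−v₀ = (0.02000000, 0.00400000, 0.03600000)
applied force F = (1.0000, 0.2000, 1.8000)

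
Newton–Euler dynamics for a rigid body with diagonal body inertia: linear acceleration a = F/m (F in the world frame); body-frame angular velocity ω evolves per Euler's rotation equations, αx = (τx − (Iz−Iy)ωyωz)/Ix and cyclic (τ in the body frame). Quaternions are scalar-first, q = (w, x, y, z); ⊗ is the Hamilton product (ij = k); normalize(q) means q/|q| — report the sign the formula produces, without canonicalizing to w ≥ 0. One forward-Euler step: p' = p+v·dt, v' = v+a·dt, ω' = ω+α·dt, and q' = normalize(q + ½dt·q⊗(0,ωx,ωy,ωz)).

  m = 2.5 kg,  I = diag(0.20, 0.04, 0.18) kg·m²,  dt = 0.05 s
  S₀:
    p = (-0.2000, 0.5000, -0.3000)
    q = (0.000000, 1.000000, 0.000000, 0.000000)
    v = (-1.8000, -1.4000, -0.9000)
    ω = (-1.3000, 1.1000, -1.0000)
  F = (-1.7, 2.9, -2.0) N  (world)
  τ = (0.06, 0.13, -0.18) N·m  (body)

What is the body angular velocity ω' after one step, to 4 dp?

ω' = (-1.2465, 1.2300, -1.1136)

precession coupling ω×(Iω) = (-0.1540, 0.0260, 0.2288)
angular accel α = (1.0700, 2.6000, -2.2711)
ω + α·dt = (-1.2465, 1.2300, -1.1136)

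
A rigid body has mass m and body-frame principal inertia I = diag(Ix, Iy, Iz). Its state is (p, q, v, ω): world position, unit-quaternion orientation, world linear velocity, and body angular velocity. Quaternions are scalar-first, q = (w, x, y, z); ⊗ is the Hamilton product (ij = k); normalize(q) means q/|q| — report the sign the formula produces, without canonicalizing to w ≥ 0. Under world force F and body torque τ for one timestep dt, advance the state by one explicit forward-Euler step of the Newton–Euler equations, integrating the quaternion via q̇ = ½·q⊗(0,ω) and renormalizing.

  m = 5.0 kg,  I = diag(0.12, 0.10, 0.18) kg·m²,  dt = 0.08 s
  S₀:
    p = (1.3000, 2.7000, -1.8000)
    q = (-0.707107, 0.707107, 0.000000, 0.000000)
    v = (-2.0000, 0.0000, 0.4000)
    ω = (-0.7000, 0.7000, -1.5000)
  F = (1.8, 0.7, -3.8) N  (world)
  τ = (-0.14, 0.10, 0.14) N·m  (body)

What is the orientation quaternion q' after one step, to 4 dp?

q' = (-0.6855, 0.7250, 0.0226, 0.0621)

2q̇ = q⊗(0,ω) = (0.4949749, 0.4949749, 0.5656856, 1.5556354)
updated quaternion q' = (-0.6855, 0.7250, 0.0226, 0.0621)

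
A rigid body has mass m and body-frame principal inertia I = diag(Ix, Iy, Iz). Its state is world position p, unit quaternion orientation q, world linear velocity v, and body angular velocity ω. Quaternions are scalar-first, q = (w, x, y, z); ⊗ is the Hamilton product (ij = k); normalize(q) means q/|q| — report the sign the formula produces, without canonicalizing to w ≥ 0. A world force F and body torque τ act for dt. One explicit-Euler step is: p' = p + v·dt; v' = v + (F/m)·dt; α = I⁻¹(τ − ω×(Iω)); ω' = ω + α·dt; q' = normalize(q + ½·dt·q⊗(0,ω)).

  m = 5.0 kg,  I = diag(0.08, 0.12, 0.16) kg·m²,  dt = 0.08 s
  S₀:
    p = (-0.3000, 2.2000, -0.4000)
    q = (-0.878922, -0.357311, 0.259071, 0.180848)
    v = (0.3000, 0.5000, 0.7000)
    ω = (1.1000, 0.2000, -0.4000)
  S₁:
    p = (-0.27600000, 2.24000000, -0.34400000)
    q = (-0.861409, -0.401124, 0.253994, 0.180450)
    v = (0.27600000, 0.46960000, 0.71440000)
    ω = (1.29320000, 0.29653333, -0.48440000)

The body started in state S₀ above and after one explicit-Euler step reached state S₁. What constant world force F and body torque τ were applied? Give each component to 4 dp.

F = (-1.5000, -1.9000, 0.9000)
τ = (0.1900, 0.1800, -0.1600)

velocity change Δv = (-0.02400000, -0.03040000, 0.01440000)
applied force F = (-1.5000, -1.9000, 0.9000)
Δω = ω₁−ω₀ = (0.19320000, 0.09653333, -0.08440000)
precession coupling = (-0.0032, 0.0352, 0.0088)
I·α + gyro = (0.1900, 0.1800, -0.1600)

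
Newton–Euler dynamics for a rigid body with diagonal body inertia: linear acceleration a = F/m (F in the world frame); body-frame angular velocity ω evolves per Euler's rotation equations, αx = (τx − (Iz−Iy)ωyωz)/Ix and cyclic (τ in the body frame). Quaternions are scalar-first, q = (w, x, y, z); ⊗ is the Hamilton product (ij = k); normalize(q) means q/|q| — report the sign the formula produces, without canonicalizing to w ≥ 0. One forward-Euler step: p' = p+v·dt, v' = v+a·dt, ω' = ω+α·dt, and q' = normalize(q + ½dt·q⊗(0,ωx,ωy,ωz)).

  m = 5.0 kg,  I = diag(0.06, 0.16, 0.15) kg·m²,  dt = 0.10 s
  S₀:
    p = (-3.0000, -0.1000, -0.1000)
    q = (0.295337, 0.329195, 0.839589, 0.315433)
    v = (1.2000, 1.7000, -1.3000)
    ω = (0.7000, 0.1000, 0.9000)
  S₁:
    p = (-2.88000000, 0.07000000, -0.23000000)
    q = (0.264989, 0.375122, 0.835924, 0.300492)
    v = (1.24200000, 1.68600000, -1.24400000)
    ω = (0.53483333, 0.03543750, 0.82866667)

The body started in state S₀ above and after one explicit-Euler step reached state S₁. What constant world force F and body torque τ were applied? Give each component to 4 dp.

Δv = v₁−v₀ = (0.04200000, -0.01400000, 0.05600000)
F = m·Δv/dt = (2.1000, -0.7000, 2.8000)
ω₁ − ω₀ = (-0.16516667, -0.06456250, -0.07133333)
τ = I·(Δω/dt) + ω₀×(Iω₀) = (-0.1000, -0.1600, -0.1000)

F = (2.1000, -0.7000, 2.8000)
τ = (-0.1000, -0.1600, -0.1000)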